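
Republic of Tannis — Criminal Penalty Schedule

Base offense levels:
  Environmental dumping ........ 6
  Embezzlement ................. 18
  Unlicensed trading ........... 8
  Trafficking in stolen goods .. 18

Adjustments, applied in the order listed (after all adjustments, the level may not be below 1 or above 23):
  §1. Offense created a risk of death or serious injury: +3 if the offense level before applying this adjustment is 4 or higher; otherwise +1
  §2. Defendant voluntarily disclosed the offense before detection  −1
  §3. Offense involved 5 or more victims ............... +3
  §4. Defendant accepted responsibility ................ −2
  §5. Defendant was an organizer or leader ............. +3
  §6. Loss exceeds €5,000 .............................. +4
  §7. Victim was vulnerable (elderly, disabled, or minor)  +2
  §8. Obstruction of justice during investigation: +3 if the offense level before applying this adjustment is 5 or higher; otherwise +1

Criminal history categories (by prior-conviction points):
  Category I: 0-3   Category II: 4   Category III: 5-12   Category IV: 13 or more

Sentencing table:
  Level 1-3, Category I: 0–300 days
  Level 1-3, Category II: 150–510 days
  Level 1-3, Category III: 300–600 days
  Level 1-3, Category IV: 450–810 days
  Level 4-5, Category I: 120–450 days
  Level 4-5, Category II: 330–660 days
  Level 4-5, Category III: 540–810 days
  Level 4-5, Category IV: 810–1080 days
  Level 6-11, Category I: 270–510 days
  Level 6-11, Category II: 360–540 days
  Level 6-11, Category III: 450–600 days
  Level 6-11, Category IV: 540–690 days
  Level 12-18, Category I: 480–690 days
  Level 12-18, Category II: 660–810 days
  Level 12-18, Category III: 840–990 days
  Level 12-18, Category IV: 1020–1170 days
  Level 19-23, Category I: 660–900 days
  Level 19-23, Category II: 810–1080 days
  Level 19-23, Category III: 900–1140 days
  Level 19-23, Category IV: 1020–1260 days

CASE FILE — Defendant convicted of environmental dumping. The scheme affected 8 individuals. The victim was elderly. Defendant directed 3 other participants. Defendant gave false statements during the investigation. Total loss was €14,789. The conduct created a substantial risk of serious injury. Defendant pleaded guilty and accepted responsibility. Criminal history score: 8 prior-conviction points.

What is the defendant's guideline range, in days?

900-1140 days

Base offense level for environmental dumping: 6.
§1 applies (level before this adjustment is 6 ≥ 4, so +3): 6 + 3 = 9.
§2 does not apply.
§3 applies: 9 + 3 = 12.
§4 applies: 12 − 2 = 10.
§5 applies: 10 + 3 = 13.
§6 applies: 13 + 4 = 17.
§7 applies: 17 + 2 = 19.
§8 applies (level before this adjustment is 19 ≥ 5, so +3): 19 + 3 = 22.
Final offense level: 22.
Criminal history: 8 prior points → Category III (5-12).
Level 22 falls in the 19-23 band.
Grid: Level 19-23 × Category III = 900-1140 days.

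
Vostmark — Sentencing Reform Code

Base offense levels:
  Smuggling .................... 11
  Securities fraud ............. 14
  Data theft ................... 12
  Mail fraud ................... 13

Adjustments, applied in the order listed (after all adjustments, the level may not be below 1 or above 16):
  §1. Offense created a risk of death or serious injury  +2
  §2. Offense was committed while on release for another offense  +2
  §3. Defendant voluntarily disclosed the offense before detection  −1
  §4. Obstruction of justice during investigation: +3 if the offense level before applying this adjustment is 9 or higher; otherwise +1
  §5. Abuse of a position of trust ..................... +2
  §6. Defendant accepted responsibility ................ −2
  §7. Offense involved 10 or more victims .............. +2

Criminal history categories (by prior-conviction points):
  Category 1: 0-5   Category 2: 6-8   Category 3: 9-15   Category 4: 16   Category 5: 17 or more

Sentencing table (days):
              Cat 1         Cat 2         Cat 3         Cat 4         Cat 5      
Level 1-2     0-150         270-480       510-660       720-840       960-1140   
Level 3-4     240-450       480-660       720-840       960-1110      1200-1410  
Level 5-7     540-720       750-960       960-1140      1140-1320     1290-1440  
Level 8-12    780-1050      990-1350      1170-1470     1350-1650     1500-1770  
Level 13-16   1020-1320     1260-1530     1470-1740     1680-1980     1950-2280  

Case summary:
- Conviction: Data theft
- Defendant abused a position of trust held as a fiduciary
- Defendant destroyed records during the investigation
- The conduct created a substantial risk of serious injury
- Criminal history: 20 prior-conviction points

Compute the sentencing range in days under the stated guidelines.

1950-2280 days

Base offense level for data theft: 12.
§1 applies: 12 + 2 = 14.
§2 does not apply.
§4 applies (level before this adjustment is 14 ≥ 9, so +3): 14 + 3 = 17.
§5 applies: 17 + 2 = 19.
§7 does not apply.
Level 19 exceeds the maximum of 16; capped at 16.
Final offense level: 16.
Criminal history: 20 prior points → Category 5 (17+).
Level 16 falls in the 13-16 band.
Grid: Level 13-16 × Category 5 = 1950-2280 days.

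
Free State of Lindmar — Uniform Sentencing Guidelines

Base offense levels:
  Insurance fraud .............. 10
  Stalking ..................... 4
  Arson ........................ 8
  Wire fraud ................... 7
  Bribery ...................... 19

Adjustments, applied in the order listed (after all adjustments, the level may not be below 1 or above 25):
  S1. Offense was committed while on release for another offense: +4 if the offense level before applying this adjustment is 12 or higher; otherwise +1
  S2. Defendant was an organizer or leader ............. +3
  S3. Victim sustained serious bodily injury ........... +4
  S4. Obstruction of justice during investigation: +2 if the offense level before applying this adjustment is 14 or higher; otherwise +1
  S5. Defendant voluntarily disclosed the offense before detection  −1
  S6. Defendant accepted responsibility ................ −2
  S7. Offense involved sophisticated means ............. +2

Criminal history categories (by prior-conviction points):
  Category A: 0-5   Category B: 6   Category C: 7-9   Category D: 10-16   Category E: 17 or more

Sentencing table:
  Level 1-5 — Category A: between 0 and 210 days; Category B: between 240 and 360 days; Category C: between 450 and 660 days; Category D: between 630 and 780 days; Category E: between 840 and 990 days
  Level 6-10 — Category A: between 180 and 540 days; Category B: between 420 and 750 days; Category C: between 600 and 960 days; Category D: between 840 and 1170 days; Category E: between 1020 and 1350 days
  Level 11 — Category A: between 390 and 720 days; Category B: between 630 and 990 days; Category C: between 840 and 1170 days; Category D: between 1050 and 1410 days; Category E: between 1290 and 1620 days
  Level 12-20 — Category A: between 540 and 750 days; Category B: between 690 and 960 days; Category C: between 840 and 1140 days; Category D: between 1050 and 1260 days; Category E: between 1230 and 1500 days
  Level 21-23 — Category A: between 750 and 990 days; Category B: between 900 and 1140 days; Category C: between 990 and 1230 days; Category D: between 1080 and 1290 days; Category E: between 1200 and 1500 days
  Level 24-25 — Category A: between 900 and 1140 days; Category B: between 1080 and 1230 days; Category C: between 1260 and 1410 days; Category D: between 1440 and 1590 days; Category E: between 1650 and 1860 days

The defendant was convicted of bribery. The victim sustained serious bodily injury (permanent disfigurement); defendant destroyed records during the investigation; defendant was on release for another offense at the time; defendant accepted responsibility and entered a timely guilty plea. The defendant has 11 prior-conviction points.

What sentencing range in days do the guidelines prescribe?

1440-1590 days

Base offense level for bribery: 19.
S1 applies (level before this adjustment is 19 ≥ 12, so +4): 19 + 4 = 23.
S2 does not apply.
S3 applies: 23 + 4 = 27.
S4 applies (level before this adjustment is 27 ≥ 14, so +2): 27 + 2 = 29.
S6 applies: 29 − 2 = 27.
S7 does not apply.
Level 27 exceeds the maximum of 25; capped at 25.
Final offense level: 25.
Criminal history: 11 prior points → Category D (10-16).
Level 25 falls in the 24-25 band.
Grid: Level 24-25 × Category D = 1440-1590 days.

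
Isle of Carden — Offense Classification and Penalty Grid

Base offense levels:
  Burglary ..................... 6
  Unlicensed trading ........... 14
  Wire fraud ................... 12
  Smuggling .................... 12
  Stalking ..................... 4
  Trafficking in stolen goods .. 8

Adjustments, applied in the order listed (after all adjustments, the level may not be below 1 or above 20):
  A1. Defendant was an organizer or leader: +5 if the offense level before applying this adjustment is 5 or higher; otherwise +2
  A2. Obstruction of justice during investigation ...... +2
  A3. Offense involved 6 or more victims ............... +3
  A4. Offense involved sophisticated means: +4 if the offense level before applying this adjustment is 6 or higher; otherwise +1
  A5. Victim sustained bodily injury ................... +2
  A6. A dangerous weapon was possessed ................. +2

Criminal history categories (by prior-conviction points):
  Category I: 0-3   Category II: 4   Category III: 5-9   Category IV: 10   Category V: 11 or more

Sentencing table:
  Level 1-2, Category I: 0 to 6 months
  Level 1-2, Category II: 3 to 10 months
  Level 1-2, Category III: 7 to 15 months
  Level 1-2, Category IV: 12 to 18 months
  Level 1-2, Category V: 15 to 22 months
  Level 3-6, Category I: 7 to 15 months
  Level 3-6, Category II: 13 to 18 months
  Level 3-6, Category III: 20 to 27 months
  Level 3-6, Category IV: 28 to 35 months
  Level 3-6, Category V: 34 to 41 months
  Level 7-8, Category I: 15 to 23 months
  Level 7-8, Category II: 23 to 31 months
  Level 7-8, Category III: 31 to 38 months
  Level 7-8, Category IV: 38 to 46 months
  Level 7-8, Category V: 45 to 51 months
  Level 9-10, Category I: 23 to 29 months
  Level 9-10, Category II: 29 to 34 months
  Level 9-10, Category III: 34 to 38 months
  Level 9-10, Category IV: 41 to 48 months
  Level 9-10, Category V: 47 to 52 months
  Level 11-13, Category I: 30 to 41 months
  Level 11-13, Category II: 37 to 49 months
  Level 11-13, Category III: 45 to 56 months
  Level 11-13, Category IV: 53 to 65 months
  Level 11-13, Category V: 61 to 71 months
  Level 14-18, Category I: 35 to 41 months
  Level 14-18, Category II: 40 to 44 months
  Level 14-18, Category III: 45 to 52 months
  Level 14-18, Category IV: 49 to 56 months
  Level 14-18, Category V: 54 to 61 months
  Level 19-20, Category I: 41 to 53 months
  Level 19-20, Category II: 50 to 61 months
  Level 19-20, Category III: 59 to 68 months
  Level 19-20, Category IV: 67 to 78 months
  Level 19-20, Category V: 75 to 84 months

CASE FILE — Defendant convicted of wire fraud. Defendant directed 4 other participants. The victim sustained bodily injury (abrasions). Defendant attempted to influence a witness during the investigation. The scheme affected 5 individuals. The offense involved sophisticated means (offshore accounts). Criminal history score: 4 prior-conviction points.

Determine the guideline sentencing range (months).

50-61 months

Base offense level for wire fraud: 12.
A1 applies (level before this adjustment is 12 ≥ 5, so +5): 12 + 5 = 17.
A2 applies: 17 + 2 = 19.
A3 does not apply.
A4 applies (level before this adjustment is 19 ≥ 6, so +4): 19 + 4 = 23.
A5 applies: 23 + 2 = 25.
A6 does not apply.
Level 25 exceeds the maximum of 20; capped at 20.
Final offense level: 20.
Criminal history: 4 prior points → Category II (4).
Level 20 falls in the 19-20 band.
Grid: Level 19-20 × Category II = 50-61 months.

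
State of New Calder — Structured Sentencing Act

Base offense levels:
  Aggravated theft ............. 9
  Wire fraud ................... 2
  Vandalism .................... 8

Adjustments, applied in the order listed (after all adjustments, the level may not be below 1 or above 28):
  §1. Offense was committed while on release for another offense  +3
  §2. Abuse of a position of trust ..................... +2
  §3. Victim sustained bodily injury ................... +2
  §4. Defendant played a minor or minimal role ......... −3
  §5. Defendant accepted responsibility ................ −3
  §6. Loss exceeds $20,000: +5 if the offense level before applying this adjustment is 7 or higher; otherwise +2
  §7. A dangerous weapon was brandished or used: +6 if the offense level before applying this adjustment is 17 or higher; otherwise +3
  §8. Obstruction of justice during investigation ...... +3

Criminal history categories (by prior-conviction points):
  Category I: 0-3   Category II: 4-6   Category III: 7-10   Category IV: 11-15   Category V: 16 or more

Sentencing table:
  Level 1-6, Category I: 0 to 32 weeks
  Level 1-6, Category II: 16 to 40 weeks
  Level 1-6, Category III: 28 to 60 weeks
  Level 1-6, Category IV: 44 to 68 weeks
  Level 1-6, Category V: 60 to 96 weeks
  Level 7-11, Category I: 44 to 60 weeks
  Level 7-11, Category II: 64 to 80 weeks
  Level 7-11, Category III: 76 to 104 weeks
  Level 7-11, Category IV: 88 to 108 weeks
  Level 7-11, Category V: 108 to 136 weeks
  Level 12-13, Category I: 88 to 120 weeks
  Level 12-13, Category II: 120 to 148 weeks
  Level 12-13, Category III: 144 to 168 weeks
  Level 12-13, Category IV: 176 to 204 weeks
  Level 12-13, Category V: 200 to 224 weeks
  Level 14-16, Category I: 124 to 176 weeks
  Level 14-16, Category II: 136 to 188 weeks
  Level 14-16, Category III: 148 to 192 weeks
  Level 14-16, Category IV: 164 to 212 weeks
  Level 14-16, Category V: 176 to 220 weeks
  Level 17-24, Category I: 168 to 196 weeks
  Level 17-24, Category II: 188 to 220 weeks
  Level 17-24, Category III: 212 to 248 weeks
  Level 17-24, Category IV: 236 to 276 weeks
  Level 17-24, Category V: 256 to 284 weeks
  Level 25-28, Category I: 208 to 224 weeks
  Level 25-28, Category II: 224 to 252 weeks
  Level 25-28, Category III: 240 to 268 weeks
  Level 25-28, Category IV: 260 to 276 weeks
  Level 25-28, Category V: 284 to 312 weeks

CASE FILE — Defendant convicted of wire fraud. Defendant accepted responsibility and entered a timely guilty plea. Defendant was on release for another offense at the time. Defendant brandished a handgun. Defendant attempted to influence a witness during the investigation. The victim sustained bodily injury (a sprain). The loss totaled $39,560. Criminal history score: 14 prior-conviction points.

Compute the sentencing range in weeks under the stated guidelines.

Base offense level for wire fraud: 2.
§1 applies: 2 + 3 = 5.
§3 applies: 5 + 2 = 7.
§5 applies: 7 − 3 = 4.
§6 applies (level before this adjustment is 4 < 7, so +2): 4 + 2 = 6.
§7 applies (level before this adjustment is 6 < 17, so +3): 6 + 3 = 9.
§8 applies: 9 + 3 = 12.
Final offense level: 12.
Criminal history: 14 prior points → Category IV (11-15).
Level 12 falls in the 12-13 band.
Grid: Level 12-13 × Category IV = 176-204 weeks.

176-204 weeks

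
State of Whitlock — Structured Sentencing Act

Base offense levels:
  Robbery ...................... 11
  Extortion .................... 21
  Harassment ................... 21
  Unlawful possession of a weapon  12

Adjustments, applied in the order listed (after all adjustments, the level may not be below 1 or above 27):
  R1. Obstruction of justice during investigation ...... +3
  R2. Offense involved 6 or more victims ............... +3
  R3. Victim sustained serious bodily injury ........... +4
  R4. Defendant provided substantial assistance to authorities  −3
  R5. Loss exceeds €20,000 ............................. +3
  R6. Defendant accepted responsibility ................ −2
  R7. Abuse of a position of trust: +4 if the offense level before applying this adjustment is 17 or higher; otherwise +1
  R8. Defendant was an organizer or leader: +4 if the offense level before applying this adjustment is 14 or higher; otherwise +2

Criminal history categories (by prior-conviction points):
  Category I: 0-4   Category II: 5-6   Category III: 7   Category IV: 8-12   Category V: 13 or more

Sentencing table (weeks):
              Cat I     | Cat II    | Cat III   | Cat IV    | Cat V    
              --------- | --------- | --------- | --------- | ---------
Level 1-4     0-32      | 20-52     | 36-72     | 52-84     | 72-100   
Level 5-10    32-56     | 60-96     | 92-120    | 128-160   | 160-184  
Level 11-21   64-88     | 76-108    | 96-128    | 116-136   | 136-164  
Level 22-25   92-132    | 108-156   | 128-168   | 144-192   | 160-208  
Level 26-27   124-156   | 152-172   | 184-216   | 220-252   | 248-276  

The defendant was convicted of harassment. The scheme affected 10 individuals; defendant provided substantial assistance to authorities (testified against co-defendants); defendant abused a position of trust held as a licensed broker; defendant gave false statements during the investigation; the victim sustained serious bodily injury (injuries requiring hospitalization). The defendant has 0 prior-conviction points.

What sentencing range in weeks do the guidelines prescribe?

Base offense level for harassment: 21.
R1 applies: 21 + 3 = 24.
R2 applies: 24 + 3 = 27.
R3 applies: 27 + 4 = 31.
R4 applies: 31 − 3 = 28.
R6 does not apply.
R7 applies (level before this adjustment is 28 ≥ 17, so +4): 28 + 4 = 32.
R8 does not apply.
Level 32 exceeds the maximum of 27; capped at 27.
Final offense level: 27.
Criminal history: 0 prior points → Category I (0-4).
Level 27 falls in the 26-27 band.
Grid: Level 26-27 × Category I = 124-156 weeks.

124-156 weeks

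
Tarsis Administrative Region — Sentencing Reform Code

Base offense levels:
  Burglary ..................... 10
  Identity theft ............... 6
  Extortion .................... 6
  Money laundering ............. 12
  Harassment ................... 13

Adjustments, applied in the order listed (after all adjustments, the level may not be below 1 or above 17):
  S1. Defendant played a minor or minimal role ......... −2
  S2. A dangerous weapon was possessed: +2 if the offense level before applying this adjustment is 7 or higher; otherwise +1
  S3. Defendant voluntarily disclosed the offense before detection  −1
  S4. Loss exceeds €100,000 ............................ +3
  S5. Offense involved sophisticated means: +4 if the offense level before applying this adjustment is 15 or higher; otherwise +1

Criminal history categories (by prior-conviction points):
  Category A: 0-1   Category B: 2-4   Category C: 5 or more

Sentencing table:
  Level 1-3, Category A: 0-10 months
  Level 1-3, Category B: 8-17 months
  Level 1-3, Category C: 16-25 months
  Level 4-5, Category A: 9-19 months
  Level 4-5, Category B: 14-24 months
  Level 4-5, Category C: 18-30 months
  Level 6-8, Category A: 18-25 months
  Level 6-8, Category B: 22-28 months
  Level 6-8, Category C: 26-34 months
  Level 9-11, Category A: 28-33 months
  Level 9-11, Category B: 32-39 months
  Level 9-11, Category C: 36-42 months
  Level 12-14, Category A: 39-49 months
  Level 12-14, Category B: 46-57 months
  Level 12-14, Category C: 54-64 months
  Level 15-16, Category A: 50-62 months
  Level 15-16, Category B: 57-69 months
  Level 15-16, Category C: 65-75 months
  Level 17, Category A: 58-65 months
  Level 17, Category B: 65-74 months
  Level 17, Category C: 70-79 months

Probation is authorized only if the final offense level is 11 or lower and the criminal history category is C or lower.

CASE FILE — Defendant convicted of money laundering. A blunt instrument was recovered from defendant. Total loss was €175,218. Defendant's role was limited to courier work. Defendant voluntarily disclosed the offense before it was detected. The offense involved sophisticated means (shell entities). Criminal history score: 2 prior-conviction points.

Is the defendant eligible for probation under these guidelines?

No

Base offense level for money laundering: 12.
S1 applies: 12 − 2 = 10.
S2 applies (level before this adjustment is 10 ≥ 7, so +2): 10 + 2 = 12.
S3 applies: 12 − 1 = 11.
S4 applies: 11 + 3 = 14.
S5 applies (level before this adjustment is 14 < 15, so +1): 14 + 1 = 15.
Final offense level: 15.
Criminal history: 2 prior points → Category B (2-4).
Level 15 falls in the 15-16 band.
Grid: Level 15-16 × Category B = 57-69 months.
Probation check: level 15 > 11 and category B ≤ C → not eligible.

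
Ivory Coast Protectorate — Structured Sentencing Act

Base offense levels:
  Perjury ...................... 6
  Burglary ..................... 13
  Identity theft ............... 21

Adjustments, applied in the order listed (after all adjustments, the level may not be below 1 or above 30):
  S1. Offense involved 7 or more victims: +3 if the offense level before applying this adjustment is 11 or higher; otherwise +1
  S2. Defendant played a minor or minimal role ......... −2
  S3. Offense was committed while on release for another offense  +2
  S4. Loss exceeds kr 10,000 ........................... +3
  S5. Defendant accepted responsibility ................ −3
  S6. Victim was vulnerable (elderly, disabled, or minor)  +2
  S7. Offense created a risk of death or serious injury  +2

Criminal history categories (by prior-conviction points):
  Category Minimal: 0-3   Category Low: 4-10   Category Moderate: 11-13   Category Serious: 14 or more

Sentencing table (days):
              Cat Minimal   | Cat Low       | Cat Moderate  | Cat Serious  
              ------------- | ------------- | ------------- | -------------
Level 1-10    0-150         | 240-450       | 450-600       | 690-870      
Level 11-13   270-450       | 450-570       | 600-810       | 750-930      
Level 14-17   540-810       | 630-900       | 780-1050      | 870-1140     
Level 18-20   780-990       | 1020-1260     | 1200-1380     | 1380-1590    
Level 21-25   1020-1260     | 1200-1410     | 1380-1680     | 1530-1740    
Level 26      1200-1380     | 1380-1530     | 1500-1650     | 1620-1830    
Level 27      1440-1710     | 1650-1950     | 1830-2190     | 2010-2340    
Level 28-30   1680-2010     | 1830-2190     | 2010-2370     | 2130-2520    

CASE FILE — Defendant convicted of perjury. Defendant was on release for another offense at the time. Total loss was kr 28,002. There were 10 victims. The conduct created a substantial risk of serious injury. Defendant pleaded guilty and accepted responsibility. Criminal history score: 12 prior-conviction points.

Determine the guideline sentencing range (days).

Base offense level for perjury: 6.
S1 applies (level before this adjustment is 6 < 11, so +1): 6 + 1 = 7.
S3 applies: 7 + 2 = 9.
S4 applies: 9 + 3 = 12.
S5 applies: 12 − 3 = 9.
S7 applies: 9 + 2 = 11.
Final offense level: 11.
Criminal history: 12 prior points → Category Moderate (11-13).
Level 11 falls in the 11-13 band.
Grid: Level 11-13 × Category Moderate = 600-810 days.

600-810 days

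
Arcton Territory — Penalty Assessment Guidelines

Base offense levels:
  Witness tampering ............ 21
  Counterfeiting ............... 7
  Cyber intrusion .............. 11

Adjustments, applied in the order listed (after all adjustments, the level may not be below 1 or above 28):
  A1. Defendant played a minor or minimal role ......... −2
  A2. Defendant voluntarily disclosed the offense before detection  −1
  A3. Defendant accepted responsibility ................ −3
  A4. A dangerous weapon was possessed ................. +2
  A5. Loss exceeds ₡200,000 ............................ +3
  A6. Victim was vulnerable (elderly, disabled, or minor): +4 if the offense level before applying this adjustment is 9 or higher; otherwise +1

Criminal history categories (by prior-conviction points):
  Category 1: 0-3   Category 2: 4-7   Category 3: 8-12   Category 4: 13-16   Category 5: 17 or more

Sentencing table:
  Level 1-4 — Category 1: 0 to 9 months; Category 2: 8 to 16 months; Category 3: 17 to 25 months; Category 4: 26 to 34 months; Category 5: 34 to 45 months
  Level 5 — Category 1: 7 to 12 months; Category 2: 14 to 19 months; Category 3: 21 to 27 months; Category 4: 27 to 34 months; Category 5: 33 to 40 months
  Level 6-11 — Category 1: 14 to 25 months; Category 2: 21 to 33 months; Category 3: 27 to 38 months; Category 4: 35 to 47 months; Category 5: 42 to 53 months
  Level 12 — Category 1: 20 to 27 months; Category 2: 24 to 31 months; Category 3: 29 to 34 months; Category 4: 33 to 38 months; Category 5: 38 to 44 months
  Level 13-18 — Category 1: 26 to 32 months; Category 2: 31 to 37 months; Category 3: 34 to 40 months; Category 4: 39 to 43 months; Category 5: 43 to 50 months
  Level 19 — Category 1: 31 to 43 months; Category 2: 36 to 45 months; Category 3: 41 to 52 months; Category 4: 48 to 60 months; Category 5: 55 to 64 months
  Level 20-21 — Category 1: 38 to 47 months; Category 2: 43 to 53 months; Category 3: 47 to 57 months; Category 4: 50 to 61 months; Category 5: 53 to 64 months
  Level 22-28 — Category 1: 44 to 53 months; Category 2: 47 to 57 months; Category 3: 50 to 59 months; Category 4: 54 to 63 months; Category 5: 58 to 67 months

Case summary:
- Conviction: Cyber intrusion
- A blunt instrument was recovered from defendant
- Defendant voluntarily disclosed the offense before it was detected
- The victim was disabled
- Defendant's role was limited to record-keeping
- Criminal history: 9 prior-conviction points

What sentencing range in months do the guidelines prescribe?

34-40 months

Base offense level for cyber intrusion: 11.
A1 applies: 11 − 2 = 9.
A2 applies: 9 − 1 = 8.
A3 does not apply.
A4 applies: 8 + 2 = 10.
A6 applies (level before this adjustment is 10 ≥ 9, so +4): 10 + 4 = 14.
Final offense level: 14.
Criminal history: 9 prior points → Category 3 (8-12).
Level 14 falls in the 13-18 band.
Grid: Level 13-18 × Category 3 = 34-40 months.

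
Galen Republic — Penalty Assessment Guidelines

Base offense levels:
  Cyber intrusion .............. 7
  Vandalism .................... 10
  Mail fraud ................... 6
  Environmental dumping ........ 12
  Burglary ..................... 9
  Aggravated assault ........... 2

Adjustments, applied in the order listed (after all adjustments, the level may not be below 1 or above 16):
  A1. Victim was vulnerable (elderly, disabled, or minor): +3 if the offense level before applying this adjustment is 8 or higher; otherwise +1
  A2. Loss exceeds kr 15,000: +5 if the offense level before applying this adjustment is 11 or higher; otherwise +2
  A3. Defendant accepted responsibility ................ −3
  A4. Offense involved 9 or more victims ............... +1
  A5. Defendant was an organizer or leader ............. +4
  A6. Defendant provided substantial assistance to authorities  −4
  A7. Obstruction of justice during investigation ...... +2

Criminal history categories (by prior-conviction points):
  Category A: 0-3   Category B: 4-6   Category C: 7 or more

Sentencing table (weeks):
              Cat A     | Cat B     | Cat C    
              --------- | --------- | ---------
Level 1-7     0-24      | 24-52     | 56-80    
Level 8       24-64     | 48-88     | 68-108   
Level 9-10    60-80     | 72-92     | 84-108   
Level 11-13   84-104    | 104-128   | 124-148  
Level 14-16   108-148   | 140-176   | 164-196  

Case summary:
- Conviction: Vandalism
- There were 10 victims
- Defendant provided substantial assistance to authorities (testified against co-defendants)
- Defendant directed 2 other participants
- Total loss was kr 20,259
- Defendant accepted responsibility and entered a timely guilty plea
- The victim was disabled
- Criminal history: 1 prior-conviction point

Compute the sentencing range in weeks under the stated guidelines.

108-148 weeks

Base offense level for vandalism: 10.
A1 applies (level before this adjustment is 10 ≥ 8, so +3): 10 + 3 = 13.
A2 applies (level before this adjustment is 13 ≥ 11, so +5): 13 + 5 = 18.
A3 applies: 18 − 3 = 15.
A4 applies: 15 + 1 = 16.
A5 applies: 16 + 4 = 20.
A6 applies: 20 − 4 = 16.
Final offense level: 16.
Criminal history: 1 prior point → Category A (0-3).
Level 16 falls in the 14-16 band.
Grid: Level 14-16 × Category A = 108-148 weeks.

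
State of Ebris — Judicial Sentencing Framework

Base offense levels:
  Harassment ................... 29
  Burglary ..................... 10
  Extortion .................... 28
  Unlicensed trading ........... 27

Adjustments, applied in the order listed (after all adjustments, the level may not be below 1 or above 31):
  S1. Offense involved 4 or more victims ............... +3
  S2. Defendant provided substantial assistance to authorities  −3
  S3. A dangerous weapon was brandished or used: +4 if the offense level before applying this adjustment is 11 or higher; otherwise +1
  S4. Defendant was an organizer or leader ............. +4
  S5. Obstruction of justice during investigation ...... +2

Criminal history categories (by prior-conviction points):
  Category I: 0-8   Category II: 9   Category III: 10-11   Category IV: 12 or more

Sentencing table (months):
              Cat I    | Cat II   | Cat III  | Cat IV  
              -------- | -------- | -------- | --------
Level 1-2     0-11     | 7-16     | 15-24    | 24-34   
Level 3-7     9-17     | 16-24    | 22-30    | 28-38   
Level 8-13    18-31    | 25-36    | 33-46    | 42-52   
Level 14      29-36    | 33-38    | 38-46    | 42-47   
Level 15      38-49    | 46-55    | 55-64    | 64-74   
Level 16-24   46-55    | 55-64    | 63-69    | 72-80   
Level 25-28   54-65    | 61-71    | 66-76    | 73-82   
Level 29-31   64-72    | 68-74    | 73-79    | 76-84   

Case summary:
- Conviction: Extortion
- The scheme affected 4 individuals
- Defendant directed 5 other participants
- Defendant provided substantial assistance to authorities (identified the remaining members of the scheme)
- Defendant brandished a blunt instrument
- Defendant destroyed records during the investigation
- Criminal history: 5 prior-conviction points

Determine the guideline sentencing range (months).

Base offense level for extortion: 28.
S1 applies: 28 + 3 = 31.
S2 applies: 31 − 3 = 28.
S3 applies (level before this adjustment is 28 ≥ 11, so +4): 28 + 4 = 32.
S4 applies: 32 + 4 = 36.
S5 applies: 36 + 2 = 38.
Level 38 exceeds the maximum of 31; capped at 31.
Final offense level: 31.
Criminal history: 5 prior points → Category I (0-8).
Level 31 falls in the 29-31 band.
Grid: Level 29-31 × Category I = 64-72 months.

64-72 months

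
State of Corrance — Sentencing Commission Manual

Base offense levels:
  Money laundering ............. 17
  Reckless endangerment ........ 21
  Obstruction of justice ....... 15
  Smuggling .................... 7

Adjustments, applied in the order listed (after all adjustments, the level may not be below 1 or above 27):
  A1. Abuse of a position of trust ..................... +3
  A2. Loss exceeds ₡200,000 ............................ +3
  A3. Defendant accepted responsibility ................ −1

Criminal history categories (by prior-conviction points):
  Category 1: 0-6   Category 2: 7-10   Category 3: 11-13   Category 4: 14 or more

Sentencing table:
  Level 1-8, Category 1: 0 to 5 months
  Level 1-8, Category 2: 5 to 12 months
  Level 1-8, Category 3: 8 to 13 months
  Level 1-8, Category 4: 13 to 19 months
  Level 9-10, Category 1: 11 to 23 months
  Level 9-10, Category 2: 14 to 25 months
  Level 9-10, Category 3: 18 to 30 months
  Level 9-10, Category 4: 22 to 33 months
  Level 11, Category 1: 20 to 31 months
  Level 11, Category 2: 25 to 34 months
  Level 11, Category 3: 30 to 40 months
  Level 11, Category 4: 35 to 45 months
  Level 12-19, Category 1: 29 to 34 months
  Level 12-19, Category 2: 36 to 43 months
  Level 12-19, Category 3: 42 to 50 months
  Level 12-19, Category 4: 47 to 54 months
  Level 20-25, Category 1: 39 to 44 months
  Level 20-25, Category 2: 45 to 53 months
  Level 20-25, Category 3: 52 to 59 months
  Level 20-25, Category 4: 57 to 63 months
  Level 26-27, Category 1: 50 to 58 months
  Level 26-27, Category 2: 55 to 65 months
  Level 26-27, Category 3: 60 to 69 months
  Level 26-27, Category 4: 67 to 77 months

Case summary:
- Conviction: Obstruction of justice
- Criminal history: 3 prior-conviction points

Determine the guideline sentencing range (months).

Base offense level for obstruction of justice: 15.
Final offense level: 15.
Criminal history: 3 prior points → Category 1 (0-6).
Level 15 falls in the 12-19 band.
Grid: Level 12-19 × Category 1 = 29-34 months.

29-34 months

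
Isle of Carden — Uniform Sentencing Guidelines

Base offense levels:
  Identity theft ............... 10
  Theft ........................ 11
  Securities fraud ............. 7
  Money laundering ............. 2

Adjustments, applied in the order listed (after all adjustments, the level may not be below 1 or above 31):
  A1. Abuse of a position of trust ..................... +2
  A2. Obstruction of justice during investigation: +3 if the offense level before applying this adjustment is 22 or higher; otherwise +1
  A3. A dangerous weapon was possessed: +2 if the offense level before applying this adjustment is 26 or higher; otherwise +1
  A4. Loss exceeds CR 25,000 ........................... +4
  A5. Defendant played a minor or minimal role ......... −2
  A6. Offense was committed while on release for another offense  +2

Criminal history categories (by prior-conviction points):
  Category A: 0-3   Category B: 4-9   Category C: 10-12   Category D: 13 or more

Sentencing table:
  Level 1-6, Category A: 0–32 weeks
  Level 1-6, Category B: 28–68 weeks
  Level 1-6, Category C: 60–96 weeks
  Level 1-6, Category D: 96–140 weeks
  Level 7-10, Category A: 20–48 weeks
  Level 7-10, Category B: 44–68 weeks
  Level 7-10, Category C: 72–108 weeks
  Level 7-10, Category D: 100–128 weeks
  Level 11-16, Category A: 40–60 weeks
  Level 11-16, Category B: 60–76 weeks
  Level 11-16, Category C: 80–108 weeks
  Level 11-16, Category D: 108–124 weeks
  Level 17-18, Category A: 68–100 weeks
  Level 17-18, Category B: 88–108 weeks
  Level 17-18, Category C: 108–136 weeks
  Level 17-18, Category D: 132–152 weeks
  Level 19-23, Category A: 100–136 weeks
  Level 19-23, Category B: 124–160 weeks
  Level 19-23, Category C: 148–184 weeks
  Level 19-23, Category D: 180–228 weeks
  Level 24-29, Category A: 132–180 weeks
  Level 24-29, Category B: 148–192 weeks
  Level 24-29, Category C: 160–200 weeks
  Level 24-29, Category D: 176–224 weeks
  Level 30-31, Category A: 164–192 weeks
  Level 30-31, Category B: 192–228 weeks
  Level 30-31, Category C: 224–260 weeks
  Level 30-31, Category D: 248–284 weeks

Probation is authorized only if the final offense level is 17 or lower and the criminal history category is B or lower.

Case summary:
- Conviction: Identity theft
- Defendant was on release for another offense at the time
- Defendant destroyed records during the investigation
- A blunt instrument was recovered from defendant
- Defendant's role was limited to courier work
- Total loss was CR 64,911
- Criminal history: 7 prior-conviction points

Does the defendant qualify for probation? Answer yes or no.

Base offense level for identity theft: 10.
A2 applies (level before this adjustment is 10 < 22, so +1): 10 + 1 = 11.
A3 applies (level before this adjustment is 11 < 26, so +1): 11 + 1 = 12.
A4 applies: 12 + 4 = 16.
A5 applies: 16 − 2 = 14.
A6 applies: 14 + 2 = 16.
Final offense level: 16.
Criminal history: 7 prior points → Category B (4-9).
Level 16 falls in the 11-16 band.
Grid: Level 11-16 × Category B = 60-76 weeks.
Probation check: level 16 ≤ 17 and category B ≤ B → eligible.

Yes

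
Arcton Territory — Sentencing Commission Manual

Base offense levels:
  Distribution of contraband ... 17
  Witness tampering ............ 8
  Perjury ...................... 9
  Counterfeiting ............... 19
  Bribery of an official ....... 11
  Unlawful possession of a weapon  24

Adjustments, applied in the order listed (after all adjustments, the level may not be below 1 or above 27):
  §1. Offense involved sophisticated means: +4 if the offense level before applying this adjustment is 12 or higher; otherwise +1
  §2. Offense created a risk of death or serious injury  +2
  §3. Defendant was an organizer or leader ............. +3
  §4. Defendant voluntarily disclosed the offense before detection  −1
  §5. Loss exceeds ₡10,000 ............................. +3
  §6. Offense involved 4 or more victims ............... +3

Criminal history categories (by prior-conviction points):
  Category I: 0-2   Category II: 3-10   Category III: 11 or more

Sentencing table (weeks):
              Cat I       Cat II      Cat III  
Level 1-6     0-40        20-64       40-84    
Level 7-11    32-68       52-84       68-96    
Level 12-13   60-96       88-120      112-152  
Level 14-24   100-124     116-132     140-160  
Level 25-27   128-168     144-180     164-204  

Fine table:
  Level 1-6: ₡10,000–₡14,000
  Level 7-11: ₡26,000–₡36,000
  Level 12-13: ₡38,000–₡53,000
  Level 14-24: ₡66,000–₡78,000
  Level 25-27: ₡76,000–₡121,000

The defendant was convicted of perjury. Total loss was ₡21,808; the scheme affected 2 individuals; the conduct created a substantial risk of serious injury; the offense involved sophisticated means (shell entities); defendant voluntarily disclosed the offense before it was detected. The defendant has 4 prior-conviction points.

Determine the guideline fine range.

₡66,000–₡78,000

Base offense level for perjury: 9.
§1 applies (level before this adjustment is 9 < 12, so +1): 9 + 1 = 10.
§2 applies: 10 + 2 = 12.
§3 does not apply.
§4 applies: 12 − 1 = 11.
§5 applies: 11 + 3 = 14.
§6 does not apply.
Final offense level: 14.
Level 14 falls in the 14-24 band.
Fine table: Level 14-24 → ₡66,000–₡78,000.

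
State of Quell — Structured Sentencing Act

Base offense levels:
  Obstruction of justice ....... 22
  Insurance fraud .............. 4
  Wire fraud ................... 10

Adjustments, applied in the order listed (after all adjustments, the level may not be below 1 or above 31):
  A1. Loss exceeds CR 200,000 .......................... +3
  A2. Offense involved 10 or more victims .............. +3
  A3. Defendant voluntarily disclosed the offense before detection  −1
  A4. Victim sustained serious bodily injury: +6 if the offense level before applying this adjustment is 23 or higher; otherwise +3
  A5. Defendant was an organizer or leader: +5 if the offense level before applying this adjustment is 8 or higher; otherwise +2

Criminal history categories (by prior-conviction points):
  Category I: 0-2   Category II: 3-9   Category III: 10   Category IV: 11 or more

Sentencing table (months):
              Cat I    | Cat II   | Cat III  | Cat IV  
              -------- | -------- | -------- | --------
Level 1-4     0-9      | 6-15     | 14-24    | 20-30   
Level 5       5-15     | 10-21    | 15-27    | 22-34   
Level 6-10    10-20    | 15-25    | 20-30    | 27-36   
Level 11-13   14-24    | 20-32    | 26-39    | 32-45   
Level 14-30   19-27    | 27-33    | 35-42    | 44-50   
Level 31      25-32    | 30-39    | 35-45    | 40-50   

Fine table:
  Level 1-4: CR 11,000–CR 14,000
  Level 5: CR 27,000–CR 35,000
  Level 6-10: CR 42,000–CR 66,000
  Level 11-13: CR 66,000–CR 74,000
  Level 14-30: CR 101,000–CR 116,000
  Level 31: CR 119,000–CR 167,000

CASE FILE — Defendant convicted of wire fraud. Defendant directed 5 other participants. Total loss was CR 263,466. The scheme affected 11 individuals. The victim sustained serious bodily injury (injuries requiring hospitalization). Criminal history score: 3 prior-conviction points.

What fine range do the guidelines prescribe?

CR 101,000–CR 116,000

Base offense level for wire fraud: 10.
A1 applies: 10 + 3 = 13.
A2 applies: 13 + 3 = 16.
A3 does not apply.
A4 applies (level before this adjustment is 16 < 23, so +3): 16 + 3 = 19.
A5 applies (level before this adjustment is 19 ≥ 8, so +5): 19 + 5 = 24.
Final offense level: 24.
Level 24 falls in the 14-30 band.
Fine table: Level 14-30 → CR 101,000–CR 116,000.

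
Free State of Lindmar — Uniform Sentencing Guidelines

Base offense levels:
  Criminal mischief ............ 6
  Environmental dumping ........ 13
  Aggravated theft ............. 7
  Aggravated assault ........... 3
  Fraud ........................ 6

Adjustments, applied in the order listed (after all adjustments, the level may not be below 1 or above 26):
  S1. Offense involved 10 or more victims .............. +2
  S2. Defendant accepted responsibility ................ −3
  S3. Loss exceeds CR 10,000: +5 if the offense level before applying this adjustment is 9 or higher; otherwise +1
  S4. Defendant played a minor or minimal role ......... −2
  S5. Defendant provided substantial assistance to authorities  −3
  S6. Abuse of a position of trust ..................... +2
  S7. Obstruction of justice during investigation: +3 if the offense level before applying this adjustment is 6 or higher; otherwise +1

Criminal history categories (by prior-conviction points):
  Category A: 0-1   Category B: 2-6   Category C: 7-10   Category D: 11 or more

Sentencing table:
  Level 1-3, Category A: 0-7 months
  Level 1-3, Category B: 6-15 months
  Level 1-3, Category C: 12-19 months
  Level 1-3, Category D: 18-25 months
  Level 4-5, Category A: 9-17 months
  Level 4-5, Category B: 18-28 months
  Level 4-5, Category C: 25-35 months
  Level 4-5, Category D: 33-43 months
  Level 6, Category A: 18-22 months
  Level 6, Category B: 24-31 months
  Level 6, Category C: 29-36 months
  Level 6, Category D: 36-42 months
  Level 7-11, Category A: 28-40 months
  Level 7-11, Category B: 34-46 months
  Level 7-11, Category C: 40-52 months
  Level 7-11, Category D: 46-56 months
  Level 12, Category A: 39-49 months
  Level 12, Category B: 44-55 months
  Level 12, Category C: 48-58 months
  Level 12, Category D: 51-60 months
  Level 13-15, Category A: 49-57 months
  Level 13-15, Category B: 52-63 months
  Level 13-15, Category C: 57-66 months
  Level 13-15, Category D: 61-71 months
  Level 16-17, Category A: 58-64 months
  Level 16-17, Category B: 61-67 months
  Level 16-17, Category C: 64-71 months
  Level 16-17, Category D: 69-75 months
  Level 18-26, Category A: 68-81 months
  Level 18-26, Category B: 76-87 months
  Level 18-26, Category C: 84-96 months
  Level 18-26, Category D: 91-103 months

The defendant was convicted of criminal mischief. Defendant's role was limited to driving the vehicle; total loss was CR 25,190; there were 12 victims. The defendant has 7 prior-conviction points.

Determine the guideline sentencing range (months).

Base offense level for criminal mischief: 6.
S1 applies: 6 + 2 = 8.
S3 applies (level before this adjustment is 8 < 9, so +1): 8 + 1 = 9.
S4 applies: 9 − 2 = 7.
S5 does not apply.
Final offense level: 7.
Criminal history: 7 prior points → Category C (7-10).
Level 7 falls in the 7-11 band.
Grid: Level 7-11 × Category C = 40-52 months.

40-52 months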